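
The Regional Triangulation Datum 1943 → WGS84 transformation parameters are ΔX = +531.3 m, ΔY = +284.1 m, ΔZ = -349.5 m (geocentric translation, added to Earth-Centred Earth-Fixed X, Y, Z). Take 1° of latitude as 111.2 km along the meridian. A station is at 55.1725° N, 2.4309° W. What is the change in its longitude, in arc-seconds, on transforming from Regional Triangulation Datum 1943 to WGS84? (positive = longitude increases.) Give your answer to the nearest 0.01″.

Δλ = 17.37″

sin φ = 0.820875, cos φ = 0.571108, sin λ = -0.042414, cos λ = 0.999100.
East component: ΔE = −sin λ·ΔX + cos λ·ΔY = −(-0.042414)(531.3) + (0.999100)(284.1) = 306.38 m.
1° of latitude spans 111200 m; at latitude φ, 1° of longitude spans that × cos φ = 63507.2 m, so Δλ = 306.38 / 63507.2 × 3600 = 17.368″.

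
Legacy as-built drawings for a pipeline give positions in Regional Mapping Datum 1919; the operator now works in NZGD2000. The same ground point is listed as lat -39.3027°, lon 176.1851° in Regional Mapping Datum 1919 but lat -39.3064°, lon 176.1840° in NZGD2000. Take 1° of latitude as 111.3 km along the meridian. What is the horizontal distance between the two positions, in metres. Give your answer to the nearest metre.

Δφ = -39.3064° − -39.3027° = -0.0037°; Δλ = 176.1840° − 176.1851° = -0.0011°.
ΔN = Δφ × 111300 = -411.8 m; ΔE = Δλ × 111300 × cos(-39.3027°) = -0.0011 × 111300 × 0.773810 = -94.7 m.
Distance = √(ΔE² + ΔN²) = √((-94.7)² + (-411.8)²) = 422.6 m.

423 m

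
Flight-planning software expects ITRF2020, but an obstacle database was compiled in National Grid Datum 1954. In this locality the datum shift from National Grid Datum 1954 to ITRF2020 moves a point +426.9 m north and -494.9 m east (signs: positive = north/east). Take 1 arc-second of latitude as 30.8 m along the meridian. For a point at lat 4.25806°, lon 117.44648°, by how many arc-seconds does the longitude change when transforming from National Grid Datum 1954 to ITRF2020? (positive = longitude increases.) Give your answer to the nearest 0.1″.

At latitude 4.25806°, cos φ = 0.997240.
1″ of longitude at this latitude = 30.80 × cos φ = 30.7150 m, so Δλ = -494.9 / 30.7150 = -16.113″.

Δλ = -16.1″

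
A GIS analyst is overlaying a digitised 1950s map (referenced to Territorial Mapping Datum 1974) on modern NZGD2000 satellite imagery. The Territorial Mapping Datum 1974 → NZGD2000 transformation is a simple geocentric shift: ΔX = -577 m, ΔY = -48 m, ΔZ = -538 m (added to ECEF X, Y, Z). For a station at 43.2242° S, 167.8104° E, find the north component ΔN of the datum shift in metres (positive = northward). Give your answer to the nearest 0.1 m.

ΔN = -12.7 m

At φ = -43.2242°, λ = 167.8104°: sin φ = -0.684855, cos φ = 0.728679, sin λ = 0.211147, cos λ = -0.977454.
ΔN = −sin φ cos λ·ΔX − sin φ sin λ·ΔY + cos φ·ΔZ = −(-0.684855)(-0.977454)(-577) − (-0.684855)(0.211147)(-48) + (0.728679)(-538) = -12.72 m.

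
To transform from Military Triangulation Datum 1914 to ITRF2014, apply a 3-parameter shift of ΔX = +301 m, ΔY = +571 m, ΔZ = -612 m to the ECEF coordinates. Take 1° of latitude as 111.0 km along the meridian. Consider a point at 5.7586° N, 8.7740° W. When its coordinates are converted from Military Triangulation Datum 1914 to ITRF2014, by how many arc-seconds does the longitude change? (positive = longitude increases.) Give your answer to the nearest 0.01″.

sin φ = 0.100337, cos φ = 0.994953, sin λ = -0.152537, cos λ = 0.988298.
East component: ΔE = −sin λ·ΔX + cos λ·ΔY = −(-0.152537)(301) + (0.988298)(571) = 610.23 m.
1° of latitude spans 111000 m; at latitude φ, 1° of longitude spans that × cos φ = 110439.8 m, so Δλ = 610.23 / 110439.8 × 3600 = 19.892″.

Δλ = 19.89″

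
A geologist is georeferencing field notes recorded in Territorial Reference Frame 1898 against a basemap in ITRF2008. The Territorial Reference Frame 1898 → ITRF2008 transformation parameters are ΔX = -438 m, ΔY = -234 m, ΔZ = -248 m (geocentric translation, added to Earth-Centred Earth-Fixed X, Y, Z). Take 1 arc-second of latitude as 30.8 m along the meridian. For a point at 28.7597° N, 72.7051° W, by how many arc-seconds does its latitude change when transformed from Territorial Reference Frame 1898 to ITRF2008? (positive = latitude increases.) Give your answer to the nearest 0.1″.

Δφ = -8.5″

sin φ = 0.481137, cos φ = 0.876645, sin λ = -0.954787, cos λ = 0.297290.
North component: ΔN = −sin φ cos λ·ΔX − sin φ sin λ·ΔY + cos φ·ΔZ = −(0.481137)(0.297290)(-438) − (0.481137)(-0.954787)(-234) + (0.876645)(-248) = -262.25 m.
1° of latitude spans 3600 × 30.80 = 110880 m, so Δφ = -262.25 / 110880 × 3600 = -8.515″.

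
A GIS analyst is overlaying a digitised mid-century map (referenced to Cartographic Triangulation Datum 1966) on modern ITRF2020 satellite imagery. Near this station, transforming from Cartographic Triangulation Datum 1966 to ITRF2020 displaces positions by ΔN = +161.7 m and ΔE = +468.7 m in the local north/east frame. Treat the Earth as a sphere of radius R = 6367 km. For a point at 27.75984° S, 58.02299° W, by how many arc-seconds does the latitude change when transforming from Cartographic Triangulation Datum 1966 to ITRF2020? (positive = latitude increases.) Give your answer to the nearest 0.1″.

Δφ = 5.2″

On a sphere of radius R, 1 rad of latitude = R, so Δφ = ΔN / R = 161.7 / 6367000 = 2.5397e-05 rad = 5.238″.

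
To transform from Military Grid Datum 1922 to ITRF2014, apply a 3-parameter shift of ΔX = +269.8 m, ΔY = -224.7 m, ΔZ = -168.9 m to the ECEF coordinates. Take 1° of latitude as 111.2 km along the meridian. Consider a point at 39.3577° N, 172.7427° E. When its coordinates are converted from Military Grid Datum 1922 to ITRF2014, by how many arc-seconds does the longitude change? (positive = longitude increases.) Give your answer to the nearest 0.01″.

Δλ = 7.91″

sin φ = 0.634160, cos φ = 0.773202, sin λ = 0.126325, cos λ = -0.991989.
East component: ΔE = −sin λ·ΔX + cos λ·ΔY = −(0.126325)(269.8) + (-0.991989)(-224.7) = 188.82 m.
1° of latitude spans 111200 m; at latitude φ, 1° of longitude spans that × cos φ = 85980.1 m, so Δλ = 188.82 / 85980.1 × 3600 = 7.906″.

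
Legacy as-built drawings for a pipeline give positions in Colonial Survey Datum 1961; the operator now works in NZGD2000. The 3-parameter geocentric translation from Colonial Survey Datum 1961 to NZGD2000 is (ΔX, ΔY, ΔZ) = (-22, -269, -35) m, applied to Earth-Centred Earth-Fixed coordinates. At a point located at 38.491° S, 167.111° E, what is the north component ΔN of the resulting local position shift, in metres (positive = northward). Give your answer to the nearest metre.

The local north axis is (−sin φ cos λ, −sin φ sin λ, cos φ), giving ΔN = 13.348 − 37.346 − 27.395 = -51.39 m.

ΔN = -51 m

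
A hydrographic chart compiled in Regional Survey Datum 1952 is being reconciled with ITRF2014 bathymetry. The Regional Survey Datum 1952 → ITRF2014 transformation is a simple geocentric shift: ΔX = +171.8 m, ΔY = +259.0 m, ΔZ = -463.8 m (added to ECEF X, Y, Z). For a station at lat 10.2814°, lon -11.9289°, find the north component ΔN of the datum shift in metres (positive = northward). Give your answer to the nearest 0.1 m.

The local north axis is (−sin φ cos λ, −sin φ sin λ, cos φ), giving ΔN = -30.001 + 9.555 − 456.353 = -476.80 m.

ΔN = -476.8 m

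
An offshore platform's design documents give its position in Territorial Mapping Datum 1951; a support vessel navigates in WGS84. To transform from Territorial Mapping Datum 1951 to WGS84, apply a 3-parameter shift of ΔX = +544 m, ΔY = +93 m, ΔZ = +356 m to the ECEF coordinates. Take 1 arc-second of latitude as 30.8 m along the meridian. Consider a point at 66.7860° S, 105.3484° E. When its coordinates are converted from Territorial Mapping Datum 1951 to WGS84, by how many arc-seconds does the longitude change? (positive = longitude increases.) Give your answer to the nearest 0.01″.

Δλ = -45.24″

sin φ = -0.919039, cos φ = 0.394166, sin λ = 0.964334, cos λ = -0.264688.
East component: ΔE = −sin λ·ΔX + cos λ·ΔY = −(0.964334)(544) + (-0.264688)(93) = -549.21 m.
1° of latitude spans 3600 × 30.80 = 110880 m; at latitude φ, 1° of longitude spans that × cos φ = 43705.2 m, so Δλ = -549.21 / 43705.2 × 3600 = -45.239″.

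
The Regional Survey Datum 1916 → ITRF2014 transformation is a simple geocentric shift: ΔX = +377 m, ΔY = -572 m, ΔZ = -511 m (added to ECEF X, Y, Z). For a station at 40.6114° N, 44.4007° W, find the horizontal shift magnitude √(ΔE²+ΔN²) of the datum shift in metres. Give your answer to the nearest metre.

At φ = 40.6114°, λ = -44.4007°: sin φ = 0.650925, cos φ = 0.759142, sin λ = -0.699672, cos λ = 0.714464.
ΔE = −sin λ·ΔX + cos λ·ΔY = −(-0.699672)·(377) + (0.714464)·(-572) = -144.90 m.
ΔN = −sin φ cos λ·ΔX − sin φ sin λ·ΔY + cos φ·ΔZ = −(0.650925)(0.714464)(377) − (0.650925)(-0.699672)(-572) + (0.759142)(-511) = -823.76 m.
Horizontal magnitude = √(ΔE² + ΔN²) = √((-144.90)² + (-823.76)²) = 836.40 m.

836 m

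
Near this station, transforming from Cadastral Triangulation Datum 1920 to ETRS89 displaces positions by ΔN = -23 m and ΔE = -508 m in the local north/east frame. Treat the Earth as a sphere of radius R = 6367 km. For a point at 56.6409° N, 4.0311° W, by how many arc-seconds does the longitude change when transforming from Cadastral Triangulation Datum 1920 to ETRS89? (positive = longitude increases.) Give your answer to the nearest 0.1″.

At latitude 56.6409°, cos φ = 0.549885.
One radian of longitude at latitude φ spans R cos φ, so Δλ = ΔE / (R cos φ) = -508.0 / (6367000 × 0.549885) = -1.4510e-04 rad = -29.928″.

Δλ = -29.9″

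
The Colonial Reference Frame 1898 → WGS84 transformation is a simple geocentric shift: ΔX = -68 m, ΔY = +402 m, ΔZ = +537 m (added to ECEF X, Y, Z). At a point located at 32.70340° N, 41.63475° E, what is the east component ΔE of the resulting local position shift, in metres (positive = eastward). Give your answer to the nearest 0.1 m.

At φ = 32.70340°, λ = 41.63475°: sin φ = 0.540290, cos φ = 0.841479, sin λ = 0.664380, cos λ = 0.747395.
ΔE = −sin λ·ΔX + cos λ·ΔY = −(0.664380)·(-68) + (0.747395)·(402) = 345.63 m.

ΔE = 345.6 m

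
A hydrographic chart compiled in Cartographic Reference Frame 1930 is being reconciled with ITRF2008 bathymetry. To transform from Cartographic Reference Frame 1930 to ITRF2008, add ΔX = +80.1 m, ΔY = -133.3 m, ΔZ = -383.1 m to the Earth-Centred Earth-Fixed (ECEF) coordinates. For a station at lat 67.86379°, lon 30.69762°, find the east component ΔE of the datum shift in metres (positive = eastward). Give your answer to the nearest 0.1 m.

At φ = 67.86379°, λ = 30.69762°: sin φ = 0.926291, cos φ = 0.376810, sin λ = 0.510507, cos λ = 0.859873.
ΔE = −sin λ·ΔX + cos λ·ΔY = −(0.510507)·(80.1) + (0.859873)·(-133.3) = -155.51 m.

ΔE = -155.5 m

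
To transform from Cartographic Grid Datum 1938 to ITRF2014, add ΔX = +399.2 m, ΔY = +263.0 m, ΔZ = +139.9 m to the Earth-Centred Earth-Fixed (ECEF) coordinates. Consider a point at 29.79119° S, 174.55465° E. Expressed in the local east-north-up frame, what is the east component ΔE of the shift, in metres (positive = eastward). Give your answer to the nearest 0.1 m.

ΔE = -299.7 m

At φ = -29.79119°, λ = 174.55465°: sin φ = -0.496841, cos φ = 0.867842, sin λ = 0.094896, cos λ = -0.995487.
ΔE = −sin λ·ΔX + cos λ·ΔY = −(0.094896)·(399.2) + (-0.995487)·(263.0) = -299.70 m.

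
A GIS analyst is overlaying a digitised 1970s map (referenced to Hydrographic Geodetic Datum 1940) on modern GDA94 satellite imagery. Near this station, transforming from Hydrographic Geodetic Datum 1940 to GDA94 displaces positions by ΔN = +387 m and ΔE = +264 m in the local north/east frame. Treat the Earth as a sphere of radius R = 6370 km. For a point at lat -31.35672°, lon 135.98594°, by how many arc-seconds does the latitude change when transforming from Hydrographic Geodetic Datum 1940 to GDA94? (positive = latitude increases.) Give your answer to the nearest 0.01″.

On a sphere of radius R, 1 rad of latitude = R, so Δφ = ΔN / R = 387.0 / 6370000 = 6.0754e-05 rad = 12.531″.

Δφ = 12.53″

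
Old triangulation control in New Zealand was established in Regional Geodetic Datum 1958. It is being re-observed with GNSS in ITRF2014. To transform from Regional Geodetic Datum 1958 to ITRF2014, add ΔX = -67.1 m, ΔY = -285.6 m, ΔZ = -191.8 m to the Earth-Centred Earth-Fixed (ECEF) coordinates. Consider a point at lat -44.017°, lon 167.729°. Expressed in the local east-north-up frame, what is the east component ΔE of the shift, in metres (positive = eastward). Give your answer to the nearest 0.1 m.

ΔE = 293.3 m

At φ = -44.017°, λ = 167.729°: sin φ = -0.694872, cos φ = 0.719134, sin λ = 0.212536, cos λ = -0.977153.
ΔE = −sin λ·ΔX + cos λ·ΔY = −(0.212536)·(-67.1) + (-0.977153)·(-285.6) = 293.34 m.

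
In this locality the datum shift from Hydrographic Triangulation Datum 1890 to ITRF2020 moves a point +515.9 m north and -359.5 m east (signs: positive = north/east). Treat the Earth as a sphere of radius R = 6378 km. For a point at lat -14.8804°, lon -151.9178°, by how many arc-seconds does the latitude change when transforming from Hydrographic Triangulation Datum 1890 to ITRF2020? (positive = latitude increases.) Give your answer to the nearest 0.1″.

On a sphere of radius R, 1 rad of latitude = R, so Δφ = ΔN / R = 515.9 / 6378000 = 8.0887e-05 rad = 16.684″.

Δφ = 16.7″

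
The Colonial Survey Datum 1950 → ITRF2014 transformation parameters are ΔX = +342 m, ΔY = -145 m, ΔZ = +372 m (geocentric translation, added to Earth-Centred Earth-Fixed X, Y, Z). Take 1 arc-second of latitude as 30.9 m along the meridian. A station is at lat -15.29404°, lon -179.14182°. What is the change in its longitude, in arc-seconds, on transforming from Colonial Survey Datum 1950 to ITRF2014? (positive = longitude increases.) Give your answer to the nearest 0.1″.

Δλ = 5.0″

sin φ = -0.263773, cos φ = 0.964585, sin λ = -0.014978, cos λ = -0.999888.
East component: ΔE = −sin λ·ΔX + cos λ·ΔY = −(-0.014978)(342) + (-0.999888)(-145) = 150.11 m.
1° of latitude spans 3600 × 30.90 = 111240 m; at latitude φ, 1° of longitude spans that × cos φ = 107300.4 m, so Δλ = 150.11 / 107300.4 × 3600 = 5.036″.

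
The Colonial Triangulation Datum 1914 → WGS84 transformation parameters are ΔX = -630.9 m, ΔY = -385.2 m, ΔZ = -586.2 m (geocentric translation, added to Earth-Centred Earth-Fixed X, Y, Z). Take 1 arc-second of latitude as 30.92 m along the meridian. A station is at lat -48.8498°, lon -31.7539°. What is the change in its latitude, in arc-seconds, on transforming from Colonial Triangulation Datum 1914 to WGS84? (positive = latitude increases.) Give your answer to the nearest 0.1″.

Δφ = -20.6″

sin φ = -0.752987, cos φ = 0.658035, sin λ = -0.526272, cos λ = 0.850316.
North component: ΔN = −sin φ cos λ·ΔX − sin φ sin λ·ΔY + cos φ·ΔZ = −(-0.752987)(0.850316)(-630.9) − (-0.752987)(-0.526272)(-385.2) + (0.658035)(-586.2) = -637.05 m.
1° of latitude spans 3600 × 30.92 = 111312 m, so Δφ = -637.05 / 111312 × 3600 = -20.603″.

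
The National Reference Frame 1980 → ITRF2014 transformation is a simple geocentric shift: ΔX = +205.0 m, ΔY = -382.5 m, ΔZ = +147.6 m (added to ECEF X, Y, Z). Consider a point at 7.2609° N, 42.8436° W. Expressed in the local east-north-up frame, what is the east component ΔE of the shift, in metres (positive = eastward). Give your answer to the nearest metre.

ΔE = -141 m

At φ = 7.2609°, λ = -42.8436°: sin φ = 0.126388, cos φ = 0.991981, sin λ = -0.679999, cos λ = 0.733213.
ΔE = −sin λ·ΔX + cos λ·ΔY = −(-0.679999)·(205.0) + (0.733213)·(-382.5) = -141.05 m.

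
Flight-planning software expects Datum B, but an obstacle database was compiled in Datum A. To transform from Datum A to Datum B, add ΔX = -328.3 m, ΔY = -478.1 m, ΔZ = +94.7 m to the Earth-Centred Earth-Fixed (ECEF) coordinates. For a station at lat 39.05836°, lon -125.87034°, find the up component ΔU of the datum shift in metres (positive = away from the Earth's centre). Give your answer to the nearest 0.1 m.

ΔU = 509.9 m

At φ = 39.05836°, λ = -125.87034°: sin φ = 0.630112, cos φ = 0.776505, sin λ = -0.810345, cos λ = -0.585953.
ΔU = cos φ cos λ·ΔX + cos φ sin λ·ΔY + sin φ·ΔZ = (0.776505)(-0.585953)(-328.3) + (0.776505)(-0.810345)(-478.1) + (0.630112)(94.7) = 509.88 m.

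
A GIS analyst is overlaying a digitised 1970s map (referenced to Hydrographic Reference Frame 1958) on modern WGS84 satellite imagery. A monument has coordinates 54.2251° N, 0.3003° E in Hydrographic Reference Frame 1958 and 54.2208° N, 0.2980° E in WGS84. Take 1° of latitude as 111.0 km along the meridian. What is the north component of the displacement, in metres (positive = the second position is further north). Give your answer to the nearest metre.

ΔN = -477 m

Δφ = 54.2208° − 54.2251° = -0.0043°; Δλ = 0.2980° − 0.3003° = -0.0023°.
ΔN = Δφ × 111000 = -477.3 m; ΔE = Δλ × 111000 × cos(54.2251°) = -0.0023 × 111000 × 0.584602 = -149.2 m.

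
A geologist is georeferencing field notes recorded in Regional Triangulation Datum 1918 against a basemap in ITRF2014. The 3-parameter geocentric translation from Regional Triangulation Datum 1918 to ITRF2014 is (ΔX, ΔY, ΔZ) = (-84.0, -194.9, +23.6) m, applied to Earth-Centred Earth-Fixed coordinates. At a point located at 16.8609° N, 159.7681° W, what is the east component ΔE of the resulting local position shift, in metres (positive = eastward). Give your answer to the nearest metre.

The local east axis at (φ, λ) is (−sin λ, cos λ, 0), so ΔE = −sin(-159.7681°)·(-84.0) + cos(-159.7681°)·(-194.9) = 153.83 m.

ΔE = 154 m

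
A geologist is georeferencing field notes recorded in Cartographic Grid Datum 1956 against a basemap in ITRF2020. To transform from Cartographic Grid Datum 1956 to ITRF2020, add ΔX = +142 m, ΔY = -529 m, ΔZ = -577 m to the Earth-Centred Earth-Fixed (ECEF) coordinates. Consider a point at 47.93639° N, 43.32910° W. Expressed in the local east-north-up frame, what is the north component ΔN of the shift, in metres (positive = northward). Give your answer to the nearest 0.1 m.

At φ = 47.93639°, λ = -43.32910°: sin φ = 0.742401, cos φ = 0.669955, sin λ = -0.686188, cos λ = 0.727424.
ΔN = −sin φ cos λ·ΔX − sin φ sin λ·ΔY + cos φ·ΔZ = −(0.742401)(0.727424)(142) − (0.742401)(-0.686188)(-529) + (0.669955)(-577) = -732.74 m.

ΔN = -732.7 m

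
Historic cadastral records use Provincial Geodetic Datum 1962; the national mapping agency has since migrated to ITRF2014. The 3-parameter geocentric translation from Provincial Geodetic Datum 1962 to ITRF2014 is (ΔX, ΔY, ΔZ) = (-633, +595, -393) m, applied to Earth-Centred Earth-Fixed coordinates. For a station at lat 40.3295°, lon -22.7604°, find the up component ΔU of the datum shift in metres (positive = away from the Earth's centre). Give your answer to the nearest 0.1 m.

ΔU = -874.8 m

The local up (radial) axis is (cos φ cos λ, cos φ sin λ, sin φ), giving ΔU = -444.982 − 175.484 − 254.343 = -874.81 m.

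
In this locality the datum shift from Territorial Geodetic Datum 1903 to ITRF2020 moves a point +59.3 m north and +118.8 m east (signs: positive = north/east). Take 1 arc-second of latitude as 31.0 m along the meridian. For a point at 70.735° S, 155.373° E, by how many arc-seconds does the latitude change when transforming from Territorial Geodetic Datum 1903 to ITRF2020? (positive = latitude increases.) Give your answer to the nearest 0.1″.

Δφ = 1.9″

1″ of latitude = 31.00 m, so Δφ = 59.3 / 31.00 = 1.913″.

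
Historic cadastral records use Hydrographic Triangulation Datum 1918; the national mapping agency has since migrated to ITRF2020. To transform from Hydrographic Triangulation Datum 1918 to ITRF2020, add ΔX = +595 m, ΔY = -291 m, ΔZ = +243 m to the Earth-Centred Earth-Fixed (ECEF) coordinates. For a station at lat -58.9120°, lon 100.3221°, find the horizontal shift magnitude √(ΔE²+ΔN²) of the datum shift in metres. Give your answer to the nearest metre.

573 m

At φ = -58.9120°, λ = 100.3221°: sin φ = -0.856375, cos φ = 0.516354, sin λ = 0.983816, cos λ = -0.179182.
ΔE = −sin λ·ΔX + cos λ·ΔY = −(0.983816)·(595) + (-0.179182)·(-291) = -533.23 m.
ΔN = −sin φ cos λ·ΔX − sin φ sin λ·ΔY + cos φ·ΔZ = −(-0.856375)(-0.179182)(595) − (-0.856375)(0.983816)(-291) + (0.516354)(243) = -211.00 m.
Horizontal magnitude = √(ΔE² + ΔN²) = √((-533.23)² + (-211.00)²) = 573.46 m.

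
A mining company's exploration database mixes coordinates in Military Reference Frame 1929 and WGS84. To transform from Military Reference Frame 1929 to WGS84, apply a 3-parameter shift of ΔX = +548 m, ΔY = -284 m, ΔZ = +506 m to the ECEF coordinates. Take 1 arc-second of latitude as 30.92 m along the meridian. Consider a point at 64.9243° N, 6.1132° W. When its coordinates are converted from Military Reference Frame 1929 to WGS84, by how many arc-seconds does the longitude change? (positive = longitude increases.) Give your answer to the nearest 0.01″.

Δλ = -17.10″

sin φ = 0.905749, cos φ = 0.423815, sin λ = -0.106493, cos λ = 0.994313.
East component: ΔE = −sin λ·ΔX + cos λ·ΔY = −(-0.106493)(548) + (0.994313)(-284) = -224.03 m.
1° of latitude spans 3600 × 30.92 = 111312 m; at latitude φ, 1° of longitude spans that × cos φ = 47175.7 m, so Δλ = -224.03 / 47175.7 × 3600 = -17.096″.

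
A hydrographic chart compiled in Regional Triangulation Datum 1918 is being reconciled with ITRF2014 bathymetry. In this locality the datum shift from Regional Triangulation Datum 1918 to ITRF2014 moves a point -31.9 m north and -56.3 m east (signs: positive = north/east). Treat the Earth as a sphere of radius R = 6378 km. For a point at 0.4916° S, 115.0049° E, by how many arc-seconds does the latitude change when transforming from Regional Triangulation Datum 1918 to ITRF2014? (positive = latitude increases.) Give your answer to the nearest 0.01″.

Δφ = -1.03″

On a sphere of radius R, 1 rad of latitude = R, so Δφ = ΔN / R = -31.9 / 6378000 = -5.0016e-06 rad = -1.032″.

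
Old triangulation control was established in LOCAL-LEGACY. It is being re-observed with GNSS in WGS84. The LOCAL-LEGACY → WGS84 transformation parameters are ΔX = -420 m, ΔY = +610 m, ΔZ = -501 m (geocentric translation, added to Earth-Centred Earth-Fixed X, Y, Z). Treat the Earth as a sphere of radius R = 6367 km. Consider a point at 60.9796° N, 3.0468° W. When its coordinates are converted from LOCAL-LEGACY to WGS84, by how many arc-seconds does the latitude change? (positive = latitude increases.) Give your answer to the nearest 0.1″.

Δφ = 4.9″

sin φ = 0.874447, cos φ = 0.485121, sin λ = -0.053152, cos λ = 0.998586.
North component: ΔN = −sin φ cos λ·ΔX − sin φ sin λ·ΔY + cos φ·ΔZ = −(0.874447)(0.998586)(-420) − (0.874447)(-0.053152)(610) + (0.485121)(-501) = 152.05 m.
1° of latitude spans πR/180 = 111125 m, so Δφ = 152.05 / 111125 × 3600 = 4.926″.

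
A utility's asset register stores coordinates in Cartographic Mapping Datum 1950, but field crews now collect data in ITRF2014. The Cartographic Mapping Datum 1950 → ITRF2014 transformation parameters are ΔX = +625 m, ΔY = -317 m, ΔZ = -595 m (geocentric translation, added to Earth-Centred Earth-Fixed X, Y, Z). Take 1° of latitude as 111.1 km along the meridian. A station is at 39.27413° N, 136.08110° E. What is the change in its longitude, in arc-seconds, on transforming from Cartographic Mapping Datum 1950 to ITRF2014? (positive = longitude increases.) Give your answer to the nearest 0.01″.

sin φ = 0.633031, cos φ = 0.774126, sin λ = 0.693639, cos λ = -0.720322.
East component: ΔE = −sin λ·ΔX + cos λ·ΔY = −(0.693639)(625) + (-0.720322)(-317) = -205.18 m.
1° of latitude spans 111100 m; at latitude φ, 1° of longitude spans that × cos φ = 86005.4 m, so Δλ = -205.18 / 86005.4 × 3600 = -8.588″.

Δλ = -8.59″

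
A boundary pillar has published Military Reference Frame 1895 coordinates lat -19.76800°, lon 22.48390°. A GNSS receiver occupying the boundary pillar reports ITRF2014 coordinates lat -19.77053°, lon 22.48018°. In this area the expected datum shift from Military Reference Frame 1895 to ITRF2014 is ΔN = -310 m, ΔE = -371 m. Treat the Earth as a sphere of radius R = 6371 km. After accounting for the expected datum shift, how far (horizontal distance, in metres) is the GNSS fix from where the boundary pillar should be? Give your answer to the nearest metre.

34 m

Observed coordinate differences: Δφ = -0.00253°, Δλ = -0.00372°.
Converting to metres (1° lat = 111195 m, cos φ = 0.941070): observed ΔN = -281.3 m, observed ΔE = -389.3 m.
Subtracting the expected shift leaves a residual of -281.3 − (-310) = 28.7 m north and -389.3 − (-371) = -18.3 m east.
Residual distance = √(28.7² + (-18.3)²) = 34.0 m.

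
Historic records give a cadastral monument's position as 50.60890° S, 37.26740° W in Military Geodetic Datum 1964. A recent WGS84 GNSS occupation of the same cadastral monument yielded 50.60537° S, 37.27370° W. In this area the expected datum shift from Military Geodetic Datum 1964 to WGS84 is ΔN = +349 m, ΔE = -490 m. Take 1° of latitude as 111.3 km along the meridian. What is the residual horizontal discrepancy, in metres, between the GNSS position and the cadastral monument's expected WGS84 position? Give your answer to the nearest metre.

Observed coordinate differences: Δφ = +0.00353°, Δλ = -0.00630°.
Converting to metres (1° lat = 111300 m, cos φ = 0.634610): observed ΔN = 392.9 m, observed ΔE = -445.0 m.
Subtracting the expected shift leaves a residual of 392.9 − (349) = 43.9 m north and -445.0 − (-490) = 45.0 m east.
Residual distance = √(43.9² + 45.0²) = 62.9 m.

63 m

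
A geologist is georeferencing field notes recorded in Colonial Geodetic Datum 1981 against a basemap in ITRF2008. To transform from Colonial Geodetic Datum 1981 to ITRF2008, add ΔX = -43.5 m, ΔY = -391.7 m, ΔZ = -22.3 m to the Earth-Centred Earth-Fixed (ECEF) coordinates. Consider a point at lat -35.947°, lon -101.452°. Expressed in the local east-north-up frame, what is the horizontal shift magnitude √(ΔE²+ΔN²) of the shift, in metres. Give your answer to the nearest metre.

The local east axis at (φ, λ) is (−sin λ, cos λ, 0), so ΔE = −sin(-101.452°)·(-43.5) + cos(-101.452°)·(-391.7) = 35.14 m.
The local north axis is (−sin φ cos λ, −sin φ sin λ, cos φ), giving ΔN = 5.070 + 225.364 − 18.053 = 212.38 m.
Horizontal magnitude = √(ΔE² + ΔN²) = √(35.14² + 212.38²) = 215.27 m.

215 m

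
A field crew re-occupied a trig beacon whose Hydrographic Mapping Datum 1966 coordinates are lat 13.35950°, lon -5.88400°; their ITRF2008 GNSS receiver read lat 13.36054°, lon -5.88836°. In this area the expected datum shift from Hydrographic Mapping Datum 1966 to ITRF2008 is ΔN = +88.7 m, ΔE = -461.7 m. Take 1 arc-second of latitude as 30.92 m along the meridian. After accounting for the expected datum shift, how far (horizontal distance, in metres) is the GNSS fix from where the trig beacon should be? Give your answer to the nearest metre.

Observed coordinate differences: Δφ = +0.00104°, Δλ = -0.00436°.
Converting to metres (1° lat = 111312 m, cos φ = 0.972939): observed ΔN = 115.8 m, observed ΔE = -472.2 m.
Subtracting the expected shift leaves a residual of 115.8 − (88.7) = 27.1 m north and -472.2 − (-461.7) = -10.5 m east.
Residual distance = √(27.1² + (-10.5)²) = 29.0 m.

29 m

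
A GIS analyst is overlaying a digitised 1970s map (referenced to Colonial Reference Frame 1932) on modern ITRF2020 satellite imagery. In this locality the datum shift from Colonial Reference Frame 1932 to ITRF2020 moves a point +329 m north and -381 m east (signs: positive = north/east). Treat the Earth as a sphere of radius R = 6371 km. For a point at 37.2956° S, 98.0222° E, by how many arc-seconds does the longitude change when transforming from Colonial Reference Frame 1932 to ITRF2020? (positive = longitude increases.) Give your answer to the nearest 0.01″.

Δλ = -15.51″

At latitude -37.2956°, cos φ = 0.795520.
One radian of longitude at latitude φ spans R cos φ, so Δλ = ΔE / (R cos φ) = -381.0 / (6371000 × 0.795520) = -7.5174e-05 rad = -15.506″.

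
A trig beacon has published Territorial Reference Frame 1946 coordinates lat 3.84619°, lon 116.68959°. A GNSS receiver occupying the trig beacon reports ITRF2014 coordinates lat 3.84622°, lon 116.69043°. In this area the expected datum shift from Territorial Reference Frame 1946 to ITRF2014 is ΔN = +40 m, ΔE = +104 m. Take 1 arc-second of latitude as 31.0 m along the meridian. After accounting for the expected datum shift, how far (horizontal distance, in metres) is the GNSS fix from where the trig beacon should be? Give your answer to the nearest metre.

38 m

Observed coordinate differences: Δφ = +0.00003°, Δλ = +0.00084°.
Converting to metres (1° lat = 111600 m, cos φ = 0.997748): observed ΔN = 3.3 m, observed ΔE = 93.5 m.
Subtracting the expected shift leaves a residual of 3.3 − (40) = -36.7 m north and 93.5 − (104) = -10.5 m east.
Residual distance = √((-36.7)² + (-10.5)²) = 38.1 m.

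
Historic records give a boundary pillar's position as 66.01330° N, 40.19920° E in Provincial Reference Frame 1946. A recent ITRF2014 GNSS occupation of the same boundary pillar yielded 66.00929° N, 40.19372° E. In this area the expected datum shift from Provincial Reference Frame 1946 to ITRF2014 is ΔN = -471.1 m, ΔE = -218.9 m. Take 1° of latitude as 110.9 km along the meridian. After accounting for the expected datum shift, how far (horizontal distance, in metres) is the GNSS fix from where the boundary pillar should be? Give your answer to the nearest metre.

Observed coordinate differences: Δφ = -0.00401°, Δλ = -0.00548°.
Converting to metres (1° lat = 110900 m, cos φ = 0.406525): observed ΔN = -444.7 m, observed ΔE = -247.1 m.
Subtracting the expected shift leaves a residual of -444.7 − (-471.1) = 26.4 m north and -247.1 − (-218.9) = -28.2 m east.
Residual distance = √(26.4² + (-28.2)²) = 38.6 m.

39 m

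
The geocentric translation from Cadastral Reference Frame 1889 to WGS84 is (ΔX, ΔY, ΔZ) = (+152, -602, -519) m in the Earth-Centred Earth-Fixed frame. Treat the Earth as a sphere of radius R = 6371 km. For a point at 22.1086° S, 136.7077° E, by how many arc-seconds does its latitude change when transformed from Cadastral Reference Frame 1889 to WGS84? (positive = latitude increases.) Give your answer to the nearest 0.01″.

sin φ = -0.376363, cos φ = 0.926472, sin λ = 0.685721, cos λ = -0.727865.
North component: ΔN = −sin φ cos λ·ΔX − sin φ sin λ·ΔY + cos φ·ΔZ = −(-0.376363)(-0.727865)(152) − (-0.376363)(0.685721)(-602) + (0.926472)(-519) = -677.84 m.
1° of latitude spans πR/180 = 111195 m, so Δφ = -677.84 / 111195 × 3600 = -21.946″.

Δφ = -21.95″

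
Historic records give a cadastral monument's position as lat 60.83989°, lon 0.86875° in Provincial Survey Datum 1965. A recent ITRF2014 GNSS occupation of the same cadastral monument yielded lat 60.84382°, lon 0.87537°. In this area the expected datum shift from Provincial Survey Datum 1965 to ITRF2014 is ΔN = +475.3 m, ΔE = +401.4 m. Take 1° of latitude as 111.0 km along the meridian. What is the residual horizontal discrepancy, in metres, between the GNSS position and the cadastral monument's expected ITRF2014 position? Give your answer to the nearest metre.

58 m

Observed coordinate differences: Δφ = +0.00393°, Δλ = +0.00662°.
Converting to metres (1° lat = 111000 m, cos φ = 0.487252): observed ΔN = 436.2 m, observed ΔE = 358.0 m.
Subtracting the expected shift leaves a residual of 436.2 − (475.3) = -39.1 m north and 358.0 − (401.4) = -43.4 m east.
Residual distance = √((-39.1)² + (-43.4)²) = 58.4 m.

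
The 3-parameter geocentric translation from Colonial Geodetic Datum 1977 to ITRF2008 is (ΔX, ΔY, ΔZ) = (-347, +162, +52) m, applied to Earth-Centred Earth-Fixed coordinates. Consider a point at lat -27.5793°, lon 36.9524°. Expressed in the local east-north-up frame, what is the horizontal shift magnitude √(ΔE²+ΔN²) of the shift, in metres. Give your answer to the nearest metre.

At φ = -27.5793°, λ = 36.9524°: sin φ = -0.462976, cos φ = 0.886371, sin λ = 0.601151, cos λ = 0.799135.
ΔE = −sin λ·ΔX + cos λ·ΔY = −(0.601151)·(-347) + (0.799135)·(162) = 338.06 m.
ΔN = −sin φ cos λ·ΔX − sin φ sin λ·ΔY + cos φ·ΔZ = −(-0.462976)(0.799135)(-347) − (-0.462976)(0.601151)(162) + (0.886371)(52) = -37.20 m.
Horizontal magnitude = √(ΔE² + ΔN²) = √(338.06² + (-37.20)²) = 340.10 m.

340 m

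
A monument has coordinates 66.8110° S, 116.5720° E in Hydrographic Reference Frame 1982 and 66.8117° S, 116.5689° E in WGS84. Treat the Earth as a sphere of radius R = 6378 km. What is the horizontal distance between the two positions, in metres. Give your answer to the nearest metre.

Δφ = -66.8117° − -66.8110° = -0.0007°; Δλ = 116.5689° − 116.5720° = -0.0031°.
1° along a meridian = πR/180 = 111317 m.
ΔN = Δφ × 111317 = -77.9 m; ΔE = Δλ × 111317 × cos(-66.8110°) = -0.0031 × 111317 × 0.393765 = -135.9 m.
Distance = √(ΔE² + ΔN²) = √((-135.9)² + (-77.9)²) = 156.6 m.

157 m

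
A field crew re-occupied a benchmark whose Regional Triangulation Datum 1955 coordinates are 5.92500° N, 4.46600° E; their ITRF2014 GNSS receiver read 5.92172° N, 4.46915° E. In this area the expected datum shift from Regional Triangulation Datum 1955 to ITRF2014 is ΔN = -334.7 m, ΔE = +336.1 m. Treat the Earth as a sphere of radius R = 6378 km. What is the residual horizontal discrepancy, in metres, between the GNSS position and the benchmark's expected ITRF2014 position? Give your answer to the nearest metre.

33 m

Observed coordinate differences: Δφ = -0.00328°, Δλ = +0.00315°.
Converting to metres (1° lat = 111317 m, cos φ = 0.994658): observed ΔN = -365.1 m, observed ΔE = 348.8 m.
Subtracting the expected shift leaves a residual of -365.1 − (-334.7) = -30.4 m north and 348.8 − (336.1) = 12.7 m east.
Residual distance = √((-30.4)² + 12.7²) = 33.0 m.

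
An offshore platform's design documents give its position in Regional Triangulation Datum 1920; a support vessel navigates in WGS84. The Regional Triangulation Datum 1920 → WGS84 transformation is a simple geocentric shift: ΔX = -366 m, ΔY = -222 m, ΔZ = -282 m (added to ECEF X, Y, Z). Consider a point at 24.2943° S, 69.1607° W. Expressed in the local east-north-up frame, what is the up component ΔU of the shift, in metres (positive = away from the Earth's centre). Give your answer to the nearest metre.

At φ = -24.2943°, λ = -69.1607°: sin φ = -0.411424, cos φ = 0.911444, sin λ = -0.934582, cos λ = 0.355748.
ΔU = cos φ cos λ·ΔX + cos φ sin λ·ΔY + sin φ·ΔZ = (0.911444)(0.355748)(-366) + (0.911444)(-0.934582)(-222) + (-0.411424)(-282) = 186.45 m.

ΔU = 186 m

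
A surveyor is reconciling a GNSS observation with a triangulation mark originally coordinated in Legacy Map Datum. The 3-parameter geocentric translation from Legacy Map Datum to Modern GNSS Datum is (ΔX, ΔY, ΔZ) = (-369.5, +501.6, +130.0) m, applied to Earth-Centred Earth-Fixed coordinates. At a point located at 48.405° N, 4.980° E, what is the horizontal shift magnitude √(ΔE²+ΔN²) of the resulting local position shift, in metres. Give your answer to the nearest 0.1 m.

The local east axis at (φ, λ) is (−sin λ, cos λ, 0), so ΔE = −sin(4.980°)·(-369.5) + cos(4.980°)·501.6 = 531.78 m.
The local north axis is (−sin φ cos λ, −sin φ sin λ, cos φ), giving ΔN = 275.290 − 32.564 + 86.302 = 329.03 m.
Horizontal magnitude = √(ΔE² + ΔN²) = √(531.78² + 329.03²) = 625.34 m.

625.3 m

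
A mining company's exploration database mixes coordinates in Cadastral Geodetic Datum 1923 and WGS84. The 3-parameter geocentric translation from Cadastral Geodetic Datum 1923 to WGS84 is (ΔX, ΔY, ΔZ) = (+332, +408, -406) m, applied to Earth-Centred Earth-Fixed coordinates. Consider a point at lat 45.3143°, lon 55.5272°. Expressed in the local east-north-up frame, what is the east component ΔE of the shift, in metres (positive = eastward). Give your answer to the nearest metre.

ΔE = -43 m

The local east axis at (φ, λ) is (−sin λ, cos λ, 0), so ΔE = −sin(55.5272°)·332 + cos(55.5272°)·408 = -42.77 m.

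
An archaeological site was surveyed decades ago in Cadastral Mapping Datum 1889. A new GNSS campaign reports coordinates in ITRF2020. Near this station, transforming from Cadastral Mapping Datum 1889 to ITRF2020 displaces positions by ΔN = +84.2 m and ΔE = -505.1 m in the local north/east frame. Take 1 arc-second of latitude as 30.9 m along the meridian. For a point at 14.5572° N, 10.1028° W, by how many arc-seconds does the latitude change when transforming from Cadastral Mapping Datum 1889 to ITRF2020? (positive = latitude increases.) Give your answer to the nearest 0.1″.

Δφ = 2.7″

1″ of latitude = 30.90 m, so Δφ = 84.2 / 30.90 = 2.725″.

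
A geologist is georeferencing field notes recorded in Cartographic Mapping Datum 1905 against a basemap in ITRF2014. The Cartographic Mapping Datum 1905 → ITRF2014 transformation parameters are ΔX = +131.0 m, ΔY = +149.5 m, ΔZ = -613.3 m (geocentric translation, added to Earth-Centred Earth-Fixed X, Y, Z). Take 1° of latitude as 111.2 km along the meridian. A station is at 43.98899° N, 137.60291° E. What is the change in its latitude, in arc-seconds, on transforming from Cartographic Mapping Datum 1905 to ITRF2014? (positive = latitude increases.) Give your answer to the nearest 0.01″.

Δφ = -14.38″

sin φ = 0.694520, cos φ = 0.719473, sin λ = 0.674265, cos λ = -0.738490.
North component: ΔN = −sin φ cos λ·ΔX − sin φ sin λ·ΔY + cos φ·ΔZ = −(0.694520)(-0.738490)(131.0) − (0.694520)(0.674265)(149.5) + (0.719473)(-613.3) = -444.07 m.
1° of latitude spans 111200 m, so Δφ = -444.07 / 111200 × 3600 = -14.376″.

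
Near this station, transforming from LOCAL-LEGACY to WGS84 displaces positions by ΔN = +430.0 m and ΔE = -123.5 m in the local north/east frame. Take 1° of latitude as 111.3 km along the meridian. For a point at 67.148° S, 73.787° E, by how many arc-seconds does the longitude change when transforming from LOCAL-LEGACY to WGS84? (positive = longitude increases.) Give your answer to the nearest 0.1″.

At latitude -67.148°, cos φ = 0.388352.
1° of longitude at this latitude = 111.3 × cos φ = 43.22 km, so Δλ = -123.5 / 43223.6 = -0.0028572° = -10.286″.

Δλ = -10.3″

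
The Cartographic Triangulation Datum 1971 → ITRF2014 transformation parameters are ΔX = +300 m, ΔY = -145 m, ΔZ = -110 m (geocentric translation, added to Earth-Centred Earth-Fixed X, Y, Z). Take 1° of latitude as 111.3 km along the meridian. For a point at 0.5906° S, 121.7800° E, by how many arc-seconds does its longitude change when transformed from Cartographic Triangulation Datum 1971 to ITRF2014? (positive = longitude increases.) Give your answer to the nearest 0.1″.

sin φ = -0.010308, cos φ = 0.999947, sin λ = 0.850077, cos λ = -0.526659.
East component: ΔE = −sin λ·ΔX + cos λ·ΔY = −(0.850077)(300) + (-0.526659)(-145) = -178.66 m.
1° of latitude spans 111300 m; at latitude φ, 1° of longitude spans that × cos φ = 111294.1 m, so Δλ = -178.66 / 111294.1 × 3600 = -5.779″.

Δλ = -5.8″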